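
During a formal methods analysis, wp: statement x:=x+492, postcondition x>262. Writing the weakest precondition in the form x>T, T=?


Formula: wp(x:=E, P) = P[E/x] (substitute E for x in postcondition)
Step 1: Postcondition: x>262
Step 2: Substitute x+492 for x: x+492>262
Step 3: Solve for x: x > 262-492 = -230

-230


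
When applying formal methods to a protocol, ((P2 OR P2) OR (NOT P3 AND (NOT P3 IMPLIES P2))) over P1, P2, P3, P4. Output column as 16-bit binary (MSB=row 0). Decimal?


Formula: ((P2 OR P2) OR (NOT P3 AND (NOT P3 IMPLIES P2))) over P1, P2, P3, P4 (16 rows)
Evaluate each row (bits = P1,P2,P3,P4, MSB first):
  row 0 [0000]: ((0 OR 0) OR (NOT 0 AND (NOT 0 IMPLIES 0))) -> 0
  row 1 [0001]: ((0 OR 0) OR (NOT 0 AND (NOT 0 IMPLIES 0))) -> 0
  row 2 [0010]: ((0 OR 0) OR (NOT 1 AND (NOT 1 IMPLIES 0))) -> 0
  row 3 [0011]: ((0 OR 0) OR (NOT 1 AND (NOT 1 IMPLIES 0))) -> 0
  row 4 [0100]: ((1 OR 1) OR (NOT 0 AND (NOT 0 IMPLIES 1))) -> 1
  row 5 [0101]: ((1 OR 1) OR (NOT 0 AND (NOT 0 IMPLIES 1))) -> 1
  row 6 [0110]: ((1 OR 1) OR (NOT 1 AND (NOT 1 IMPLIES 1))) -> 1
  row 7 [0111]: ((1 OR 1) OR (NOT 1 AND (NOT 1 IMPLIES 1))) -> 1
  row 8 [1000]: ((0 OR 0) OR (NOT 0 AND (NOT 0 IMPLIES 0))) -> 0
  row 9 [1001]: ((0 OR 0) OR (NOT 0 AND (NOT 0 IMPLIES 0))) -> 0
  row 10 [1010]: ((0 OR 0) OR (NOT 1 AND (NOT 1 IMPLIES 0))) -> 0
  row 11 [1011]: ((0 OR 0) OR (NOT 1 AND (NOT 1 IMPLIES 0))) -> 0
  row 12 [1100]: ((1 OR 1) OR (NOT 0 AND (NOT 0 IMPLIES 1))) -> 1
  row 13 [1101]: ((1 OR 1) OR (NOT 0 AND (NOT 0 IMPLIES 1))) -> 1
  row 14 [1110]: ((1 OR 1) OR (NOT 1 AND (NOT 1 IMPLIES 1))) -> 1
  row 15 [1111]: ((1 OR 1) OR (NOT 1 AND (NOT 1 IMPLIES 1))) -> 1
Full result column, 4 rows per line (P1,P2 fixed per line; P3,P4 runs 00..11 left to right):
  rows 0-3 [P1,P2=00]: 0000  = hex 0
  rows 4-7 [P1,P2=01]: 1111  = hex F
  rows 8-11 [P1,P2=10]: 0000  = hex 0
  rows 12-15 [P1,P2=11]: 1111  = hex F
Output column (row 0 .. row 15) = 0000111100001111
Output column grouped in 4s = 0000 1111 0000 1111 = 0x0F0F
Convert to decimal digit by digit (value = value*16 + digit):
  0 -> 0
  0*16 + 15 (F) = 15
  15*16 + 0 = 240
  240*16 + 15 (F) = 3855
Decimal = 3855

3855


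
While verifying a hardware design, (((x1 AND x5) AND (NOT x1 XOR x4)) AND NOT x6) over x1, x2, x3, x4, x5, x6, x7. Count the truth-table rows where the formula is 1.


Formula: (((x1 AND x5) AND (NOT x1 XOR x4)) AND NOT x6) over 7 vars (128 rows)
Evaluate each row (x1, x2, x3, x4, x5, x6, x7 as bits, MSB first):
  row 0 [0000000]: (((0 AND 0) AND (NOT 0 XOR 0)) AND NOT 0) -> 0
  row 1 [0000001]: (((0 AND 0) AND (NOT 0 XOR 0)) AND NOT 0) -> 0
  row 2 [0000010]: (((0 AND 0) AND (NOT 0 XOR 0)) AND NOT 1) -> 0
  row 3 [0000011]: (((0 AND 0) AND (NOT 0 XOR 0)) AND NOT 1) -> 0
  row 4 [0000100]: (((0 AND 1) AND (NOT 0 XOR 0)) AND NOT 0) -> 0
  (every remaining row is evaluated the same way; all 128 results are listed next)
Full result column, 8 rows per line (x1,x2,x3,x4 fixed per line; x5,x6,x7 runs 000..111 left to right):
  rows 0-7 [x1,x2,x3,x4=0000]: 00000000  (ones: 0)
  rows 8-15 [x1,x2,x3,x4=0001]: 00000000  (ones: 0)
  rows 16-23 [x1,x2,x3,x4=0010]: 00000000  (ones: 0)
  rows 24-31 [x1,x2,x3,x4=0011]: 00000000  (ones: 0)
  rows 32-39 [x1,x2,x3,x4=0100]: 00000000  (ones: 0)
  rows 40-47 [x1,x2,x3,x4=0101]: 00000000  (ones: 0)
  rows 48-55 [x1,x2,x3,x4=0110]: 00000000  (ones: 0)
  rows 56-63 [x1,x2,x3,x4=0111]: 00000000  (ones: 0)
  rows 64-71 [x1,x2,x3,x4=1000]: 00000000  (ones: 0)
  rows 72-79 [x1,x2,x3,x4=1001]: 00001100  (ones: 2)
  rows 80-87 [x1,x2,x3,x4=1010]: 00000000  (ones: 0)
  rows 88-95 [x1,x2,x3,x4=1011]: 00001100  (ones: 2)
  rows 96-103 [x1,x2,x3,x4=1100]: 00000000  (ones: 0)
  rows 104-111 [x1,x2,x3,x4=1101]: 00001100  (ones: 2)
  rows 112-119 [x1,x2,x3,x4=1110]: 00000000  (ones: 0)
  rows 120-127 [x1,x2,x3,x4=1111]: 00001100  (ones: 2)
Count of 1-rows = 0+0+0+0+0+0+0+0+0+2+0+2+0+2+0+2 = 8

8


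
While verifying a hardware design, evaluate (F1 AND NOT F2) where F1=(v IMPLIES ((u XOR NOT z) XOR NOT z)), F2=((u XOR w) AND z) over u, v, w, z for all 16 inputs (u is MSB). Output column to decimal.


F1 = (v IMPLIES ((u XOR NOT z) XOR NOT z))
F2 = ((u XOR w) AND z)
Counterexample to F1=>F2 is where F1=1 and F2=0.
Evaluate each row (bits = u,v,w,z, MSB first):
  row 0 [0000]: F1=1 F2=0 -> F1&~F2 -> 1
  row 1 [0001]: F1=1 F2=0 -> F1&~F2 -> 1
  row 2 [0010]: F1=1 F2=0 -> F1&~F2 -> 1
  row 3 [0011]: F1=1 F2=1 -> F1&~F2 -> 0
  row 4 [0100]: F1=0 F2=0 -> F1&~F2 -> 0
  row 5 [0101]: F1=0 F2=0 -> F1&~F2 -> 0
  row 6 [0110]: F1=0 F2=0 -> F1&~F2 -> 0
  row 7 [0111]: F1=0 F2=1 -> F1&~F2 -> 0
  row 8 [1000]: F1=1 F2=0 -> F1&~F2 -> 1
  row 9 [1001]: F1=1 F2=1 -> F1&~F2 -> 0
  row 10 [1010]: F1=1 F2=0 -> F1&~F2 -> 1
  row 11 [1011]: F1=1 F2=0 -> F1&~F2 -> 1
  row 12 [1100]: F1=1 F2=0 -> F1&~F2 -> 1
  row 13 [1101]: F1=1 F2=1 -> F1&~F2 -> 0
  row 14 [1110]: F1=1 F2=0 -> F1&~F2 -> 1
  row 15 [1111]: F1=1 F2=0 -> F1&~F2 -> 1
Full result column, 4 rows per line (u,v fixed per line; w,z runs 00..11 left to right):
  rows 0-3 [u,v=00]: 1110  = hex E
  rows 4-7 [u,v=01]: 0000  = hex 0
  rows 8-11 [u,v=10]: 1011  = hex B
  rows 12-15 [u,v=11]: 1011  = hex B
Counterexample vector (row 0 .. row 15) = 1110000010111011
Output column grouped in 4s = 1110 0000 1011 1011 = 0xE0BB
Convert to decimal digit by digit (value = value*16 + digit):
  E -> 14
  14*16 + 0 = 224
  224*16 + 11 (B) = 3595
  3595*16 + 11 (B) = 57531
Decimal = 57531

57531


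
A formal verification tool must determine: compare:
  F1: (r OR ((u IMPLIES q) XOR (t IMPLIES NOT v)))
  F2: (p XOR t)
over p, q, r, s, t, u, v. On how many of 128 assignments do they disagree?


F1 = (r OR ((u IMPLIES q) XOR (t IMPLIES NOT v)))
F2 = (p XOR t)
Evaluate both on each of 128 rows (bits = p,q,r,s,t,u,v):
  row 0 [0000000]: F1=0 F2=0 -> 0
  row 1 [0000001]: F1=0 F2=0 -> 0
  row 2 [0000010]: F1=1 F2=0 (differ) -> 1
  row 3 [0000011]: F1=1 F2=0 (differ) -> 1
  row 4 [0000100]: F1=0 F2=1 (differ) -> 1
  (every remaining row is evaluated the same way; all 128 results are listed next)
Full result column, 8 rows per line (p,q,r,s fixed per line; t,u,v runs 000..111 left to right):
  rows 0-7 [p,q,r,s=0000]: 00111001  (ones: 4)
  rows 8-15 [p,q,r,s=0001]: 00111001  (ones: 4)
  rows 16-23 [p,q,r,s=0010]: 11110000  (ones: 4)
  rows 24-31 [p,q,r,s=0011]: 11110000  (ones: 4)
  rows 32-39 [p,q,r,s=0100]: 00001010  (ones: 2)
  rows 40-47 [p,q,r,s=0101]: 00001010  (ones: 2)
  rows 48-55 [p,q,r,s=0110]: 11110000  (ones: 4)
  rows 56-63 [p,q,r,s=0111]: 11110000  (ones: 4)
  rows 64-71 [p,q,r,s=1000]: 11000110  (ones: 4)
  rows 72-79 [p,q,r,s=1001]: 11000110  (ones: 4)
  rows 80-87 [p,q,r,s=1010]: 00001111  (ones: 4)
  rows 88-95 [p,q,r,s=1011]: 00001111  (ones: 4)
  rows 96-103 [p,q,r,s=1100]: 11110101  (ones: 6)
  rows 104-111 [p,q,r,s=1101]: 11110101  (ones: 6)
  rows 112-119 [p,q,r,s=1110]: 00001111  (ones: 4)
  rows 120-127 [p,q,r,s=1111]: 00001111  (ones: 4)
Disagreements = 4+4+4+4+2+2+4+4+4+4+4+4+6+6+4+4 = 64

64


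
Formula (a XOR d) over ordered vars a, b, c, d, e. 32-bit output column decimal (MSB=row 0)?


Formula: (a XOR d) over a, b, c, d, e (32 rows)
Evaluate each row (bits = a,b,c,d,e, MSB first):
  row 0 [00000]: (0 XOR 0) -> 0
  row 1 [00001]: (0 XOR 0) -> 0
  row 2 [00010]: (0 XOR 1) -> 1
  row 3 [00011]: (0 XOR 1) -> 1
  row 4 [00100]: (0 XOR 0) -> 0
  row 5 [00101]: (0 XOR 0) -> 0
  row 6 [00110]: (0 XOR 1) -> 1
  row 7 [00111]: (0 XOR 1) -> 1
  row 8 [01000]: (0 XOR 0) -> 0
  row 9 [01001]: (0 XOR 0) -> 0
  row 10 [01010]: (0 XOR 1) -> 1
  row 11 [01011]: (0 XOR 1) -> 1
  row 12 [01100]: (0 XOR 0) -> 0
  row 13 [01101]: (0 XOR 0) -> 0
  row 14 [01110]: (0 XOR 1) -> 1
  row 15 [01111]: (0 XOR 1) -> 1
  row 16 [10000]: (1 XOR 0) -> 1
  row 17 [10001]: (1 XOR 0) -> 1
  row 18 [10010]: (1 XOR 1) -> 0
  row 19 [10011]: (1 XOR 1) -> 0
  row 20 [10100]: (1 XOR 0) -> 1
  row 21 [10101]: (1 XOR 0) -> 1
  row 22 [10110]: (1 XOR 1) -> 0
  row 23 [10111]: (1 XOR 1) -> 0
  row 24 [11000]: (1 XOR 0) -> 1
  row 25 [11001]: (1 XOR 0) -> 1
  row 26 [11010]: (1 XOR 1) -> 0
  row 27 [11011]: (1 XOR 1) -> 0
  row 28 [11100]: (1 XOR 0) -> 1
  row 29 [11101]: (1 XOR 0) -> 1
  row 30 [11110]: (1 XOR 1) -> 0
  row 31 [11111]: (1 XOR 1) -> 0
Full result column, 4 rows per line (a,b,c fixed per line; d,e runs 00..11 left to right):
  rows 0-3 [a,b,c=000]: 0011  = hex 3
  rows 4-7 [a,b,c=001]: 0011  = hex 3
  rows 8-11 [a,b,c=010]: 0011  = hex 3
  rows 12-15 [a,b,c=011]: 0011  = hex 3
  rows 16-19 [a,b,c=100]: 1100  = hex C
  rows 20-23 [a,b,c=101]: 1100  = hex C
  rows 24-27 [a,b,c=110]: 1100  = hex C
  rows 28-31 [a,b,c=111]: 1100  = hex C
Output column (row 0 .. row 31) = 00110011001100111100110011001100
Output column grouped in 4s = 0011 0011 0011 0011 1100 1100 1100 1100 = 0x3333CCCC
Convert to decimal digit by digit (value = value*16 + digit):
  3 -> 3
  3*16 + 3 = 51
  51*16 + 3 = 819
  819*16 + 3 = 13107
  13107*16 + 12 (C) = 209724
  209724*16 + 12 (C) = 3355596
  3355596*16 + 12 (C) = 53689548
  53689548*16 + 12 (C) = 859032780
Decimal = 859032780

859032780


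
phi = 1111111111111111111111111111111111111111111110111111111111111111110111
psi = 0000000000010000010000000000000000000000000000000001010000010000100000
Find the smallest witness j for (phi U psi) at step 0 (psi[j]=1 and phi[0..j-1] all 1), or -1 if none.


(phi U psi) at 0: need smallest j with psi[j]=1 and phi[i]=1 for all i in [0,j).
Scan from step 0:
  step 0: phi=1, psi=0 -> continue
  step 1: phi=1, psi=0 -> continue
  step 2: phi=1, psi=0 -> continue
  step 3: phi=1, psi=0 -> continue
  step 11: psi=1 and phi held for [0,11) -> witness found
Witness step = 11

11


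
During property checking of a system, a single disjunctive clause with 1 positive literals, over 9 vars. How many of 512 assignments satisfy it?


Step 1: Total=2^9=512
Step 2: Unsat when all 1 false: 2^8=256
Step 3: Sat=512-256=256

256


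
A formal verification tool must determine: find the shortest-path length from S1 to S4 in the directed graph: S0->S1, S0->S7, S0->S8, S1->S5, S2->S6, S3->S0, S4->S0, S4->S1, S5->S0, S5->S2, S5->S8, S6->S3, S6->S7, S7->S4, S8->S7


BFS layer-by-layer from S1:
  dist 0: {S1}
  dist 1: {S5}
  dist 2: {S0, S2, S8}
  dist 3: {S6, S7}
  dist 4: {S3, S4}
  -> S4 reached at distance 4
Shortest path length = 4

4


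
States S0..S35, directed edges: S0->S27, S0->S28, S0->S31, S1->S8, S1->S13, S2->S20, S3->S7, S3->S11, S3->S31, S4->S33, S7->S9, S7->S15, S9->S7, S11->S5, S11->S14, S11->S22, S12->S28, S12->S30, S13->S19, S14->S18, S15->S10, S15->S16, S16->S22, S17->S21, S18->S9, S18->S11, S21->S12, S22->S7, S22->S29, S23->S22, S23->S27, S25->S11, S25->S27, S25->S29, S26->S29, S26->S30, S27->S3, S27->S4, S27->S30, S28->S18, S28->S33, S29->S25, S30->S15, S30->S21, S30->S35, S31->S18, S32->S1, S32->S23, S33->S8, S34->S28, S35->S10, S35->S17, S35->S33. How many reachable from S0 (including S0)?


BFS from S0:
  layer 0: {S0}
  layer 1: {S27, S28, S31}
  layer 2: {S3, S4, S18, S30, S33}
  layer 3: {S7, S8, S9, S11, S15, S21, S35}
  layer 4: {S5, S10, S12, S14, S16, S17, S22}
  layer 5: {S29}
  layer 6: {S25}
Reachable set: {S0, S3, S4, S5, S7, S8, S9, S10, S11, S12, S14, S15, S16, S17, S18, S21, S22, S25, S27, S28, S29, S30, S31, S33, S35}
Count = 25

25


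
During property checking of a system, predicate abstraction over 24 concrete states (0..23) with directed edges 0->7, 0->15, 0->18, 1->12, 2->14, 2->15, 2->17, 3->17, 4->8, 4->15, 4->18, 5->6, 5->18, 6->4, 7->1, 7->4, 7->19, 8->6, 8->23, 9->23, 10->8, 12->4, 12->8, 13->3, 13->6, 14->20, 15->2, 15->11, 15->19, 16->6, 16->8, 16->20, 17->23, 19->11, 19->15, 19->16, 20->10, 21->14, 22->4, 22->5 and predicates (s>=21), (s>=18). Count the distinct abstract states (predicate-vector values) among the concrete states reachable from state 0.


BFS from 0:
Concrete reachable: {0, 1, 2, 4, 6, 7, 8, 10, 11, 12, 14, 15, 16, 17, 18, 19, 20, 23}
Abstract via predicates (s>=21), (s>=18):
  (0,0) <- {0, 1, 2, 4, 6, 7, 8, 10, 11, 12, 14, 15, 16, 17}
  (0,1) <- {18, 19, 20}
  (1,1) <- {23}
Distinct abstract states = 3

3


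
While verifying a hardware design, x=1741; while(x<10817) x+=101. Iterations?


Step 1: x goes from 1741 toward 10817 by 101; the body runs while x<10817, so iterations = ceil((bound-start)/step)
Step 2: Distance=9076
Step 3: ceil(9076/101)=90

90


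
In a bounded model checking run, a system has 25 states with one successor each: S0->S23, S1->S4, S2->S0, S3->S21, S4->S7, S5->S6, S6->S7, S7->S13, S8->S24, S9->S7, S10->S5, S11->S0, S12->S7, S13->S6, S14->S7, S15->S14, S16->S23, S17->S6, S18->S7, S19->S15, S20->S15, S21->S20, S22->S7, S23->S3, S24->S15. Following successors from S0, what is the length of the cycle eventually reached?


Trace from S0 until a state repeats:
  S0 -> S23 -> S3 -> S21 -> S20 -> S15 -> S14 -> S7 -> S13 -> S6 -> S7
S7 first seen at step 7, revisited at step 10.
Cycle length = 10 - 7 = 3

3


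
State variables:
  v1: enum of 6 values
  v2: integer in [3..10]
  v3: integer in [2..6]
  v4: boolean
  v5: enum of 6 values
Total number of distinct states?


State space = product of domain sizes of all variables.
Domain sizes:
  v1 (enum of 6 values): 6
  v2 (integer in [3..10]): 8
  v3 (integer in [2..6]): 5
  v4 (boolean): 2
  v5 (enum of 6 values): 6
Product = 6 * 8 * 5 * 2 * 6 = 2880

2880


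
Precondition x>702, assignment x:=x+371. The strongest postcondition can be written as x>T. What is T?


Formula: sp(P, x:=E) = exists old_x. (x = E[old_x/x]) AND P[old_x/x] (old_x is the value of x before the assignment; eliminate old_x by solving x = E[old_x/x] for old_x)
Step 1: Precondition P: x>702, i.e. old_x > 702
Step 2: Assignment gives x = old_x + 371, so old_x = x - 371
Step 3: Substitute into P: x - 371 > 702
Step 4: Simplify: x > 702+371 = 1073

1073


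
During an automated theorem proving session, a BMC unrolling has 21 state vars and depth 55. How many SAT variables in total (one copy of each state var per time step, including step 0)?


BMC unrolls to depth k, creating one copy of each state var for steps 0..k.
Step count = 55 + 1 = 56 (steps 0 through 55)
Vars per step = 21
Total = 21 * 56 = 1176

1176


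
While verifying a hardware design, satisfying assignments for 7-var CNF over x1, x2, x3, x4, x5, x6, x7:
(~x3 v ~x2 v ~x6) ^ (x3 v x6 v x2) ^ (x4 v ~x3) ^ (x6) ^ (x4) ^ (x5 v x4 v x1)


CNF with 6 clauses over 7 vars (128 assignments).
An assignment satisfies CNF iff every clause has >=1 true literal.
Check each row (bits = x1,x2,x3,x4,x5,x6,x7; clause T/F shown):
  row 0 [0000000]: clauses=TFTFFF -> 0
  row 1 [0000001]: clauses=TFTFFF -> 0
  row 2 [0000010]: clauses=TTTTFF -> 0
  row 3 [0000011]: clauses=TTTTFF -> 0
  row 4 [0000100]: clauses=TFTFFT -> 0
  (every remaining row is evaluated the same way; all 128 results are listed next)
Full result column, 8 rows per line (x1,x2,x3,x4 fixed per line; x5,x6,x7 runs 000..111 left to right):
  rows 0-7 [x1,x2,x3,x4=0000]: 00000000  (ones: 0)
  rows 8-15 [x1,x2,x3,x4=0001]: 00110011  (ones: 4)
  rows 16-23 [x1,x2,x3,x4=0010]: 00000000  (ones: 0)
  rows 24-31 [x1,x2,x3,x4=0011]: 00110011  (ones: 4)
  rows 32-39 [x1,x2,x3,x4=0100]: 00000000  (ones: 0)
  rows 40-47 [x1,x2,x3,x4=0101]: 00110011  (ones: 4)
  rows 48-55 [x1,x2,x3,x4=0110]: 00000000  (ones: 0)
  rows 56-63 [x1,x2,x3,x4=0111]: 00000000  (ones: 0)
  rows 64-71 [x1,x2,x3,x4=1000]: 00000000  (ones: 0)
  rows 72-79 [x1,x2,x3,x4=1001]: 00110011  (ones: 4)
  rows 80-87 [x1,x2,x3,x4=1010]: 00000000  (ones: 0)
  rows 88-95 [x1,x2,x3,x4=1011]: 00110011  (ones: 4)
  rows 96-103 [x1,x2,x3,x4=1100]: 00000000  (ones: 0)
  rows 104-111 [x1,x2,x3,x4=1101]: 00110011  (ones: 4)
  rows 112-119 [x1,x2,x3,x4=1110]: 00000000  (ones: 0)
  rows 120-127 [x1,x2,x3,x4=1111]: 00000000  (ones: 0)
Satisfying assignments = 0+4+0+4+0+4+0+0+0+4+0+4+0+4+0+0 = 24

24


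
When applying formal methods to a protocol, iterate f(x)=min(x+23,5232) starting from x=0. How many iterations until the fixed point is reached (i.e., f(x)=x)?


Step 1: x=0, cap=5232, increment=23
Step 2: x grows by 23 each step until capped at 5232; fixed point is x=5232
Step 3: iterations = ceil(5232/23) = 228

228


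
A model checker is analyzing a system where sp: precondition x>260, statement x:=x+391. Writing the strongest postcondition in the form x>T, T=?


Formula: sp(P, x:=E) = exists old_x. (x = E[old_x/x]) AND P[old_x/x] (old_x is the value of x before the assignment; eliminate old_x by solving x = E[old_x/x] for old_x)
Step 1: Precondition P: x>260, i.e. old_x > 260
Step 2: Assignment gives x = old_x + 391, so old_x = x - 391
Step 3: Substitute into P: x - 391 > 260
Step 4: Simplify: x > 260+391 = 651

651


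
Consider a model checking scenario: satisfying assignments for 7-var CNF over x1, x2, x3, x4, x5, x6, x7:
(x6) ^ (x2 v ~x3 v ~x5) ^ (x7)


CNF with 3 clauses over 7 vars (128 assignments).
An assignment satisfies CNF iff every clause has >=1 true literal.
Check each row (bits = x1,x2,x3,x4,x5,x6,x7; clause T/F shown):
  row 0 [0000000]: clauses=FTF -> 0
  row 1 [0000001]: clauses=FTT -> 0
  row 2 [0000010]: clauses=TTF -> 0
  row 3 [0000011]: clauses=TTT -> 1
  row 4 [0000100]: clauses=FTF -> 0
  (every remaining row is evaluated the same way; all 128 results are listed next)
Full result column, 8 rows per line (x1,x2,x3,x4 fixed per line; x5,x6,x7 runs 000..111 left to right):
  rows 0-7 [x1,x2,x3,x4=0000]: 00010001  (ones: 2)
  rows 8-15 [x1,x2,x3,x4=0001]: 00010001  (ones: 2)
  rows 16-23 [x1,x2,x3,x4=0010]: 00010000  (ones: 1)
  rows 24-31 [x1,x2,x3,x4=0011]: 00010000  (ones: 1)
  rows 32-39 [x1,x2,x3,x4=0100]: 00010001  (ones: 2)
  rows 40-47 [x1,x2,x3,x4=0101]: 00010001  (ones: 2)
  rows 48-55 [x1,x2,x3,x4=0110]: 00010001  (ones: 2)
  rows 56-63 [x1,x2,x3,x4=0111]: 00010001  (ones: 2)
  rows 64-71 [x1,x2,x3,x4=1000]: 00010001  (ones: 2)
  rows 72-79 [x1,x2,x3,x4=1001]: 00010001  (ones: 2)
  rows 80-87 [x1,x2,x3,x4=1010]: 00010000  (ones: 1)
  rows 88-95 [x1,x2,x3,x4=1011]: 00010000  (ones: 1)
  rows 96-103 [x1,x2,x3,x4=1100]: 00010001  (ones: 2)
  rows 104-111 [x1,x2,x3,x4=1101]: 00010001  (ones: 2)
  rows 112-119 [x1,x2,x3,x4=1110]: 00010001  (ones: 2)
  rows 120-127 [x1,x2,x3,x4=1111]: 00010001  (ones: 2)
Satisfying assignments = 2+2+1+1+2+2+2+2+2+2+1+1+2+2+2+2 = 28

28


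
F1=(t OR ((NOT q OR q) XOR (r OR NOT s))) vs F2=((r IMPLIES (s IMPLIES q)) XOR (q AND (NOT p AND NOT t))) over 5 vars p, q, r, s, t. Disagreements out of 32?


F1 = (t OR ((NOT q OR q) XOR (r OR NOT s)))
F2 = ((r IMPLIES (s IMPLIES q)) XOR (q AND (NOT p AND NOT t)))
Evaluate both on each of 32 rows (bits = p,q,r,s,t):
  row 0 [00000]: F1=0 F2=1 (differ) -> 1
  row 1 [00001]: F1=1 F2=1 -> 0
  row 2 [00010]: F1=1 F2=1 -> 0
  row 3 [00011]: F1=1 F2=1 -> 0
  row 4 [00100]: F1=0 F2=1 (differ) -> 1
  row 5 [00101]: F1=1 F2=1 -> 0
  row 6 [00110]: F1=0 F2=0 -> 0
  row 7 [00111]: F1=1 F2=0 (differ) -> 1
  row 8 [01000]: F1=0 F2=0 -> 0
  row 9 [01001]: F1=1 F2=1 -> 0
  row 10 [01010]: F1=1 F2=0 (differ) -> 1
  row 11 [01011]: F1=1 F2=1 -> 0
  row 12 [01100]: F1=0 F2=0 -> 0
  row 13 [01101]: F1=1 F2=1 -> 0
  row 14 [01110]: F1=0 F2=0 -> 0
  row 15 [01111]: F1=1 F2=1 -> 0
  row 16 [10000]: F1=0 F2=1 (differ) -> 1
  row 17 [10001]: F1=1 F2=1 -> 0
  row 18 [10010]: F1=1 F2=1 -> 0
  row 19 [10011]: F1=1 F2=1 -> 0
  row 20 [10100]: F1=0 F2=1 (differ) -> 1
  row 21 [10101]: F1=1 F2=1 -> 0
  row 22 [10110]: F1=0 F2=0 -> 0
  row 23 [10111]: F1=1 F2=0 (differ) -> 1
  row 24 [11000]: F1=0 F2=1 (differ) -> 1
  row 25 [11001]: F1=1 F2=1 -> 0
  row 26 [11010]: F1=1 F2=1 -> 0
  row 27 [11011]: F1=1 F2=1 -> 0
  row 28 [11100]: F1=0 F2=1 (differ) -> 1
  row 29 [11101]: F1=1 F2=1 -> 0
  row 30 [11110]: F1=0 F2=1 (differ) -> 1
  row 31 [11111]: F1=1 F2=1 -> 0
Full result column, 8 rows per line (p,q fixed per line; r,s,t runs 000..111 left to right):
  rows 0-7 [p,q=00]: 10001001  (ones: 3)
  rows 8-15 [p,q=01]: 00100000  (ones: 1)
  rows 16-23 [p,q=10]: 10001001  (ones: 3)
  rows 24-31 [p,q=11]: 10001010  (ones: 3)
Disagreements = 3+1+3+3 = 10

10


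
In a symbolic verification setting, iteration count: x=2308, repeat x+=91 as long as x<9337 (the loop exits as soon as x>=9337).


Step 1: x goes from 2308 toward 9337 by 91; the body runs while x<9337, so iterations = ceil((bound-start)/step)
Step 2: Distance=7029
Step 3: ceil(7029/91)=78

78


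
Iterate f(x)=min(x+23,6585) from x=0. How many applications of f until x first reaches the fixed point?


Step 1: x=0, cap=6585, increment=23
Step 2: x grows by 23 each step until capped at 6585; fixed point is x=6585
Step 3: iterations = ceil(6585/23) = 287

287


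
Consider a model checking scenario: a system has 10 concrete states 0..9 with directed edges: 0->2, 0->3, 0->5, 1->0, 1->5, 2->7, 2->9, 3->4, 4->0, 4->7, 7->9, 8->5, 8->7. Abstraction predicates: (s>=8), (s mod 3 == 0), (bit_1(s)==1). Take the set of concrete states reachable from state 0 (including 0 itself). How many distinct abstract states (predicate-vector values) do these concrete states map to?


BFS from 0:
Concrete reachable: {0, 2, 3, 4, 5, 7, 9}
Abstract via predicates (s>=8), (s mod 3 == 0), (bit_1(s)==1):
  (0,0,0) <- {4, 5}
  (0,0,1) <- {2, 7}
  (0,1,0) <- {0}
  (0,1,1) <- {3}
  (1,1,0) <- {9}
Distinct abstract states = 5

5


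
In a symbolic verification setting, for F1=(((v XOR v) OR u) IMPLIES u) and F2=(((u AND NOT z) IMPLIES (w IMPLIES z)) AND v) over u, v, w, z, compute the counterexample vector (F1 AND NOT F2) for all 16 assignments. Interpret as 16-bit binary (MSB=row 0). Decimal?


F1 = (((v XOR v) OR u) IMPLIES u)
F2 = (((u AND NOT z) IMPLIES (w IMPLIES z)) AND v)
Counterexample to F1=>F2 is where F1=1 and F2=0.
Evaluate each row (bits = u,v,w,z, MSB first):
  row 0 [0000]: F1=1 F2=0 -> F1&~F2 -> 1
  row 1 [0001]: F1=1 F2=0 -> F1&~F2 -> 1
  row 2 [0010]: F1=1 F2=0 -> F1&~F2 -> 1
  row 3 [0011]: F1=1 F2=0 -> F1&~F2 -> 1
  row 4 [0100]: F1=1 F2=1 -> F1&~F2 -> 0
  row 5 [0101]: F1=1 F2=1 -> F1&~F2 -> 0
  row 6 [0110]: F1=1 F2=1 -> F1&~F2 -> 0
  row 7 [0111]: F1=1 F2=1 -> F1&~F2 -> 0
  row 8 [1000]: F1=1 F2=0 -> F1&~F2 -> 1
  row 9 [1001]: F1=1 F2=0 -> F1&~F2 -> 1
  row 10 [1010]: F1=1 F2=0 -> F1&~F2 -> 1
  row 11 [1011]: F1=1 F2=0 -> F1&~F2 -> 1
  row 12 [1100]: F1=1 F2=1 -> F1&~F2 -> 0
  row 13 [1101]: F1=1 F2=1 -> F1&~F2 -> 0
  row 14 [1110]: F1=1 F2=0 -> F1&~F2 -> 1
  row 15 [1111]: F1=1 F2=1 -> F1&~F2 -> 0
Full result column, 4 rows per line (u,v fixed per line; w,z runs 00..11 left to right):
  rows 0-3 [u,v=00]: 1111  = hex F
  rows 4-7 [u,v=01]: 0000  = hex 0
  rows 8-11 [u,v=10]: 1111  = hex F
  rows 12-15 [u,v=11]: 0010  = hex 2
Counterexample vector (row 0 .. row 15) = 1111000011110010
Output column grouped in 4s = 1111 0000 1111 0010 = 0xF0F2
Convert to decimal digit by digit (value = value*16 + digit):
  F -> 15
  15*16 + 0 = 240
  240*16 + 15 (F) = 3855
  3855*16 + 2 = 61682
Decimal = 61682

61682


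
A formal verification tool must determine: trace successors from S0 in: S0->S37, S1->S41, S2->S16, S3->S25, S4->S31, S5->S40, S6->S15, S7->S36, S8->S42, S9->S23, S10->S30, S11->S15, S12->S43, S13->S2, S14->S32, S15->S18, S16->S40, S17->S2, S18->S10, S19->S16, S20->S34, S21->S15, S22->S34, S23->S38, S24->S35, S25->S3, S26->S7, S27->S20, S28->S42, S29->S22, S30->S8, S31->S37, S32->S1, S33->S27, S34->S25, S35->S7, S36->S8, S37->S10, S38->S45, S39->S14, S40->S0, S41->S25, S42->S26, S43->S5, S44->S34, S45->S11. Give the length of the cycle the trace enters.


Trace from S0 until a state repeats:
  S0 -> S37 -> S10 -> S30 -> S8 -> S42 -> S26 -> S7 -> S36 -> S8
S8 first seen at step 4, revisited at step 9.
Cycle length = 9 - 4 = 5

5


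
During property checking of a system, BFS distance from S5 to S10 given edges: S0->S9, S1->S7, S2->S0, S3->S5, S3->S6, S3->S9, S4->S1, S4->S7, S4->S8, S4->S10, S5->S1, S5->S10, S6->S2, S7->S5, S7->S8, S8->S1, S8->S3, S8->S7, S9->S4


BFS layer-by-layer from S5:
  dist 0: {S5}
  dist 1: {S1, S10}
  -> S10 reached at distance 1
Shortest path length = 1

1


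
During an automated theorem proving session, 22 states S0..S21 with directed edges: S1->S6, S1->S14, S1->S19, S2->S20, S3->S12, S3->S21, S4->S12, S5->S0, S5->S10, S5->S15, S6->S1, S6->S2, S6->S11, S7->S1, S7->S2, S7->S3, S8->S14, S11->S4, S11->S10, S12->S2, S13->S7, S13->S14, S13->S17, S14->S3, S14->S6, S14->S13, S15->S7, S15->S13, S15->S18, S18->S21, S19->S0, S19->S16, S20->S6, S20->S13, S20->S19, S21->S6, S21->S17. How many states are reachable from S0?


BFS from S0:
  layer 0: {S0}
Reachable set: {S0}
Count = 1

1


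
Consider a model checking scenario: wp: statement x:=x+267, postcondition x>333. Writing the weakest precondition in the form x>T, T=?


Formula: wp(x:=E, P) = P[E/x] (substitute E for x in postcondition)
Step 1: Postcondition: x>333
Step 2: Substitute x+267 for x: x+267>333
Step 3: Solve for x: x > 333-267 = 66

66


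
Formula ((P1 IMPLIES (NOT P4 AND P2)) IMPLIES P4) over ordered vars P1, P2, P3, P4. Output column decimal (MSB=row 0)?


Formula: ((P1 IMPLIES (NOT P4 AND P2)) IMPLIES P4) over P1, P2, P3, P4 (16 rows)
Evaluate each row (bits = P1,P2,P3,P4, MSB first):
  row 0 [0000]: ((0 IMPLIES (NOT 0 AND 0)) IMPLIES 0) -> 0
  row 1 [0001]: ((0 IMPLIES (NOT 1 AND 0)) IMPLIES 1) -> 1
  row 2 [0010]: ((0 IMPLIES (NOT 0 AND 0)) IMPLIES 0) -> 0
  row 3 [0011]: ((0 IMPLIES (NOT 1 AND 0)) IMPLIES 1) -> 1
  row 4 [0100]: ((0 IMPLIES (NOT 0 AND 1)) IMPLIES 0) -> 0
  row 5 [0101]: ((0 IMPLIES (NOT 1 AND 1)) IMPLIES 1) -> 1
  row 6 [0110]: ((0 IMPLIES (NOT 0 AND 1)) IMPLIES 0) -> 0
  row 7 [0111]: ((0 IMPLIES (NOT 1 AND 1)) IMPLIES 1) -> 1
  row 8 [1000]: ((1 IMPLIES (NOT 0 AND 0)) IMPLIES 0) -> 1
  row 9 [1001]: ((1 IMPLIES (NOT 1 AND 0)) IMPLIES 1) -> 1
  row 10 [1010]: ((1 IMPLIES (NOT 0 AND 0)) IMPLIES 0) -> 1
  row 11 [1011]: ((1 IMPLIES (NOT 1 AND 0)) IMPLIES 1) -> 1
  row 12 [1100]: ((1 IMPLIES (NOT 0 AND 1)) IMPLIES 0) -> 0
  row 13 [1101]: ((1 IMPLIES (NOT 1 AND 1)) IMPLIES 1) -> 1
  row 14 [1110]: ((1 IMPLIES (NOT 0 AND 1)) IMPLIES 0) -> 0
  row 15 [1111]: ((1 IMPLIES (NOT 1 AND 1)) IMPLIES 1) -> 1
Full result column, 4 rows per line (P1,P2 fixed per line; P3,P4 runs 00..11 left to right):
  rows 0-3 [P1,P2=00]: 0101  = hex 5
  rows 4-7 [P1,P2=01]: 0101  = hex 5
  rows 8-11 [P1,P2=10]: 1111  = hex F
  rows 12-15 [P1,P2=11]: 0101  = hex 5
Output column (row 0 .. row 15) = 0101010111110101
Output column grouped in 4s = 0101 0101 1111 0101 = 0x55F5
Convert to decimal digit by digit (value = value*16 + digit):
  5 -> 5
  5*16 + 5 = 85
  85*16 + 15 (F) = 1375
  1375*16 + 5 = 22005
Decimal = 22005

22005


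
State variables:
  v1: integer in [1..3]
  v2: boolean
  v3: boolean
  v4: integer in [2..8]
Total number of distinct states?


State space = product of domain sizes of all variables.
Domain sizes:
  v1 (integer in [1..3]): 3
  v2 (boolean): 2
  v3 (boolean): 2
  v4 (integer in [2..8]): 7
Product = 3 * 2 * 2 * 7 = 84

84


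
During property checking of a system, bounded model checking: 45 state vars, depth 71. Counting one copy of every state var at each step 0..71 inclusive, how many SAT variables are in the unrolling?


BMC unrolls to depth k, creating one copy of each state var for steps 0..k.
Step count = 71 + 1 = 72 (steps 0 through 71)
Vars per step = 45
Total = 45 * 72 = 3240

3240


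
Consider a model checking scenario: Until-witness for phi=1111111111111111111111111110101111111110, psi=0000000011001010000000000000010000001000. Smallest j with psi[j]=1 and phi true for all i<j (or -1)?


(phi U psi) at 0: need smallest j with psi[j]=1 and phi[i]=1 for all i in [0,j).
Scan from step 0:
  step 0: phi=1, psi=0 -> continue
  step 1: phi=1, psi=0 -> continue
  step 2: phi=1, psi=0 -> continue
  step 3: phi=1, psi=0 -> continue
  step 8: psi=1 and phi held for [0,8) -> witness found
Witness step = 8

8


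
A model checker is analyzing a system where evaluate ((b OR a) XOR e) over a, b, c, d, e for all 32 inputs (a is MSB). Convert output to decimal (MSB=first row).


Formula: ((b OR a) XOR e) over a, b, c, d, e (32 rows)
Evaluate each row (bits = a,b,c,d,e, MSB first):
  row 0 [00000]: ((0 OR 0) XOR 0) -> 0
  row 1 [00001]: ((0 OR 0) XOR 1) -> 1
  row 2 [00010]: ((0 OR 0) XOR 0) -> 0
  row 3 [00011]: ((0 OR 0) XOR 1) -> 1
  row 4 [00100]: ((0 OR 0) XOR 0) -> 0
  row 5 [00101]: ((0 OR 0) XOR 1) -> 1
  row 6 [00110]: ((0 OR 0) XOR 0) -> 0
  row 7 [00111]: ((0 OR 0) XOR 1) -> 1
  row 8 [01000]: ((1 OR 0) XOR 0) -> 1
  row 9 [01001]: ((1 OR 0) XOR 1) -> 0
  row 10 [01010]: ((1 OR 0) XOR 0) -> 1
  row 11 [01011]: ((1 OR 0) XOR 1) -> 0
  row 12 [01100]: ((1 OR 0) XOR 0) -> 1
  row 13 [01101]: ((1 OR 0) XOR 1) -> 0
  row 14 [01110]: ((1 OR 0) XOR 0) -> 1
  row 15 [01111]: ((1 OR 0) XOR 1) -> 0
  row 16 [10000]: ((0 OR 1) XOR 0) -> 1
  row 17 [10001]: ((0 OR 1) XOR 1) -> 0
  row 18 [10010]: ((0 OR 1) XOR 0) -> 1
  row 19 [10011]: ((0 OR 1) XOR 1) -> 0
  row 20 [10100]: ((0 OR 1) XOR 0) -> 1
  row 21 [10101]: ((0 OR 1) XOR 1) -> 0
  row 22 [10110]: ((0 OR 1) XOR 0) -> 1
  row 23 [10111]: ((0 OR 1) XOR 1) -> 0
  row 24 [11000]: ((1 OR 1) XOR 0) -> 1
  row 25 [11001]: ((1 OR 1) XOR 1) -> 0
  row 26 [11010]: ((1 OR 1) XOR 0) -> 1
  row 27 [11011]: ((1 OR 1) XOR 1) -> 0
  row 28 [11100]: ((1 OR 1) XOR 0) -> 1
  row 29 [11101]: ((1 OR 1) XOR 1) -> 0
  row 30 [11110]: ((1 OR 1) XOR 0) -> 1
  row 31 [11111]: ((1 OR 1) XOR 1) -> 0
Full result column, 4 rows per line (a,b,c fixed per line; d,e runs 00..11 left to right):
  rows 0-3 [a,b,c=000]: 0101  = hex 5
  rows 4-7 [a,b,c=001]: 0101  = hex 5
  rows 8-11 [a,b,c=010]: 1010  = hex A
  rows 12-15 [a,b,c=011]: 1010  = hex A
  rows 16-19 [a,b,c=100]: 1010  = hex A
  rows 20-23 [a,b,c=101]: 1010  = hex A
  rows 24-27 [a,b,c=110]: 1010  = hex A
  rows 28-31 [a,b,c=111]: 1010  = hex A
Output column (row 0 .. row 31) = 01010101101010101010101010101010
Output column grouped in 4s = 0101 0101 1010 1010 1010 1010 1010 1010 = 0x55AAAAAA
Convert to decimal digit by digit (value = value*16 + digit):
  5 -> 5
  5*16 + 5 = 85
  85*16 + 10 (A) = 1370
  1370*16 + 10 (A) = 21930
  21930*16 + 10 (A) = 350890
  350890*16 + 10 (A) = 5614250
  5614250*16 + 10 (A) = 89828010
  89828010*16 + 10 (A) = 1437248170
Decimal = 1437248170

1437248170


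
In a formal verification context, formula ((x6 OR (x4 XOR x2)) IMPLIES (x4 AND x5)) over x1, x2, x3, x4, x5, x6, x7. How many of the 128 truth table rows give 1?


Formula: ((x6 OR (x4 XOR x2)) IMPLIES (x4 AND x5)) over 7 vars (128 rows)
Evaluate each row (x1, x2, x3, x4, x5, x6, x7 as bits, MSB first):
  row 0 [0000000]: ((0 OR (0 XOR 0)) IMPLIES (0 AND 0)) -> 1
  row 1 [0000001]: ((0 OR (0 XOR 0)) IMPLIES (0 AND 0)) -> 1
  row 2 [0000010]: ((1 OR (0 XOR 0)) IMPLIES (0 AND 0)) -> 0
  row 3 [0000011]: ((1 OR (0 XOR 0)) IMPLIES (0 AND 0)) -> 0
  row 4 [0000100]: ((0 OR (0 XOR 0)) IMPLIES (0 AND 1)) -> 1
  (every remaining row is evaluated the same way; all 128 results are listed next)
Full result column, 8 rows per line (x1,x2,x3,x4 fixed per line; x5,x6,x7 runs 000..111 left to right):
  rows 0-7 [x1,x2,x3,x4=0000]: 11001100  (ones: 4)
  rows 8-15 [x1,x2,x3,x4=0001]: 00001111  (ones: 4)
  rows 16-23 [x1,x2,x3,x4=0010]: 11001100  (ones: 4)
  rows 24-31 [x1,x2,x3,x4=0011]: 00001111  (ones: 4)
  rows 32-39 [x1,x2,x3,x4=0100]: 00000000  (ones: 0)
  rows 40-47 [x1,x2,x3,x4=0101]: 11001111  (ones: 6)
  rows 48-55 [x1,x2,x3,x4=0110]: 00000000  (ones: 0)
  rows 56-63 [x1,x2,x3,x4=0111]: 11001111  (ones: 6)
  rows 64-71 [x1,x2,x3,x4=1000]: 11001100  (ones: 4)
  rows 72-79 [x1,x2,x3,x4=1001]: 00001111  (ones: 4)
  rows 80-87 [x1,x2,x3,x4=1010]: 11001100  (ones: 4)
  rows 88-95 [x1,x2,x3,x4=1011]: 00001111  (ones: 4)
  rows 96-103 [x1,x2,x3,x4=1100]: 00000000  (ones: 0)
  rows 104-111 [x1,x2,x3,x4=1101]: 11001111  (ones: 6)
  rows 112-119 [x1,x2,x3,x4=1110]: 00000000  (ones: 0)
  rows 120-127 [x1,x2,x3,x4=1111]: 11001111  (ones: 6)
Count of 1-rows = 4+4+4+4+0+6+0+6+4+4+4+4+0+6+0+6 = 56

56


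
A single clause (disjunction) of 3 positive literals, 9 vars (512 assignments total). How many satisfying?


Step 1: Total=2^9=512
Step 2: Unsat when all 3 false: 2^6=64
Step 3: Sat=512-64=448

448


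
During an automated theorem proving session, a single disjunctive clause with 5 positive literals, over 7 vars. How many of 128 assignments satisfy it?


Step 1: Total=2^7=128
Step 2: Unsat when all 5 false: 2^2=4
Step 3: Sat=128-4=124

124


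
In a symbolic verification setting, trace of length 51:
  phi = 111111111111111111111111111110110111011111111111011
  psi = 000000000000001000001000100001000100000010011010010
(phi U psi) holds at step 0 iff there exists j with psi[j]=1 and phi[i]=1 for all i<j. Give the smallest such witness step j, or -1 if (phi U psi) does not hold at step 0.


(phi U psi) at 0: need smallest j with psi[j]=1 and phi[i]=1 for all i in [0,j).
Scan from step 0:
  step 0: phi=1, psi=0 -> continue
  step 1: phi=1, psi=0 -> continue
  step 2: phi=1, psi=0 -> continue
  step 3: phi=1, psi=0 -> continue
  step 14: psi=1 and phi held for [0,14) -> witness found
Witness step = 14

14


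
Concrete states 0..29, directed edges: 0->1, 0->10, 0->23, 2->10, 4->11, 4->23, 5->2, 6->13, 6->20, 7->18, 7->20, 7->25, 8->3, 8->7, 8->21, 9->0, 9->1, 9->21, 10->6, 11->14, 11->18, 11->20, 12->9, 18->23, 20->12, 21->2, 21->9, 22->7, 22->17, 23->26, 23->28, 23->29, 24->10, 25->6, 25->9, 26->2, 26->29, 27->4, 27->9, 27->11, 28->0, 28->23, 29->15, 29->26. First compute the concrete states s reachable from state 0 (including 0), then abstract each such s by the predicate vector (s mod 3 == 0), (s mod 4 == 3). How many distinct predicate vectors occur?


BFS from 0:
Concrete reachable: {0, 1, 2, 6, 9, 10, 12, 13, 15, 20, 21, 23, 26, 28, 29}
Abstract via predicates (s mod 3 == 0), (s mod 4 == 3):
  (0,0) <- {1, 2, 10, 13, 20, 26, 28, 29}
  (0,1) <- {23}
  (1,0) <- {0, 6, 9, 12, 21}
  (1,1) <- {15}
Distinct abstract states = 4

4


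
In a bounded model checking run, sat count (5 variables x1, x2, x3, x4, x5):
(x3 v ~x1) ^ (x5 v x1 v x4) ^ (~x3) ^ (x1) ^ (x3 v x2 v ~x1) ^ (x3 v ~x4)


CNF with 6 clauses over 5 vars (32 assignments).
An assignment satisfies CNF iff every clause has >=1 true literal.
Check each row (bits = x1,x2,x3,x4,x5; clause T/F shown):
  row 0 [00000]: clauses=TFTFTT -> 0
  row 1 [00001]: clauses=TTTFTT -> 0
  row 2 [00010]: clauses=TTTFTF -> 0
  row 3 [00011]: clauses=TTTFTF -> 0
  row 4 [00100]: clauses=TFFFTT -> 0
  row 5 [00101]: clauses=TTFFTT -> 0
  row 6 [00110]: clauses=TTFFTT -> 0
  row 7 [00111]: clauses=TTFFTT -> 0
  row 8 [01000]: clauses=TFTFTT -> 0
  row 9 [01001]: clauses=TTTFTT -> 0
  row 10 [01010]: clauses=TTTFTF -> 0
  row 11 [01011]: clauses=TTTFTF -> 0
  row 12 [01100]: clauses=TFFFTT -> 0
  row 13 [01101]: clauses=TTFFTT -> 0
  row 14 [01110]: clauses=TTFFTT -> 0
  row 15 [01111]: clauses=TTFFTT -> 0
  row 16 [10000]: clauses=FTTTFT -> 0
  row 17 [10001]: clauses=FTTTFT -> 0
  row 18 [10010]: clauses=FTTTFF -> 0
  row 19 [10011]: clauses=FTTTFF -> 0
  row 20 [10100]: clauses=TTFTTT -> 0
  row 21 [10101]: clauses=TTFTTT -> 0
  row 22 [10110]: clauses=TTFTTT -> 0
  row 23 [10111]: clauses=TTFTTT -> 0
  row 24 [11000]: clauses=FTTTTT -> 0
  row 25 [11001]: clauses=FTTTTT -> 0
  row 26 [11010]: clauses=FTTTTF -> 0
  row 27 [11011]: clauses=FTTTTF -> 0
  row 28 [11100]: clauses=TTFTTT -> 0
  row 29 [11101]: clauses=TTFTTT -> 0
  row 30 [11110]: clauses=TTFTTT -> 0
  row 31 [11111]: clauses=TTFTTT -> 0
Full result column, 8 rows per line (x1,x2 fixed per line; x3,x4,x5 runs 000..111 left to right):
  rows 0-7 [x1,x2=00]: 00000000  (ones: 0)
  rows 8-15 [x1,x2=01]: 00000000  (ones: 0)
  rows 16-23 [x1,x2=10]: 00000000  (ones: 0)
  rows 24-31 [x1,x2=11]: 00000000  (ones: 0)
Satisfying assignments = 0+0+0+0 = 0

0


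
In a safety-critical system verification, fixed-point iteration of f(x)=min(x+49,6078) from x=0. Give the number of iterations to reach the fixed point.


Step 1: x=0, cap=6078, increment=49
Step 2: x grows by 49 each step until capped at 6078; fixed point is x=6078
Step 3: iterations = ceil(6078/49) = 125

125


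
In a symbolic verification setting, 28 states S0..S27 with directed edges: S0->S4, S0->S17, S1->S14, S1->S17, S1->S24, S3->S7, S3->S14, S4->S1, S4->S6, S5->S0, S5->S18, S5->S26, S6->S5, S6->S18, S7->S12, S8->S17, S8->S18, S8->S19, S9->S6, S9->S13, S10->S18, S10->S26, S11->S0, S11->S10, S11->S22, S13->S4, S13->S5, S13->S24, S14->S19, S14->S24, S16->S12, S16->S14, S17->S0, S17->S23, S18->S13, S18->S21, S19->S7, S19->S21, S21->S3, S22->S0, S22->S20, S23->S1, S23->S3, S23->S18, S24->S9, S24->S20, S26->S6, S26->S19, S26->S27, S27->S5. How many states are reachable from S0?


BFS from S0:
  layer 0: {S0}
  layer 1: {S4, S17}
  layer 2: {S1, S6, S23}
  layer 3: {S3, S5, S14, S18, S24}
  layer 4: {S7, S9, S13, S19, S20, S21, S26}
  layer 5: {S12, S27}
Reachable set: {S0, S1, S3, S4, S5, S6, S7, S9, S12, S13, S14, S17, S18, S19, S20, S21, S23, S24, S26, S27}
Count = 20

20


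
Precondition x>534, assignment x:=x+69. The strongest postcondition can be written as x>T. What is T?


Formula: sp(P, x:=E) = exists old_x. (x = E[old_x/x]) AND P[old_x/x] (old_x is the value of x before the assignment; eliminate old_x by solving x = E[old_x/x] for old_x)
Step 1: Precondition P: x>534, i.e. old_x > 534
Step 2: Assignment gives x = old_x + 69, so old_x = x - 69
Step 3: Substitute into P: x - 69 > 534
Step 4: Simplify: x > 534+69 = 603

603


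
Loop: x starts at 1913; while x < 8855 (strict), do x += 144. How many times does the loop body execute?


Step 1: x goes from 1913 toward 8855 by 144; the body runs while x<8855, so iterations = ceil((bound-start)/step)
Step 2: Distance=6942
Step 3: ceil(6942/144)=49

49


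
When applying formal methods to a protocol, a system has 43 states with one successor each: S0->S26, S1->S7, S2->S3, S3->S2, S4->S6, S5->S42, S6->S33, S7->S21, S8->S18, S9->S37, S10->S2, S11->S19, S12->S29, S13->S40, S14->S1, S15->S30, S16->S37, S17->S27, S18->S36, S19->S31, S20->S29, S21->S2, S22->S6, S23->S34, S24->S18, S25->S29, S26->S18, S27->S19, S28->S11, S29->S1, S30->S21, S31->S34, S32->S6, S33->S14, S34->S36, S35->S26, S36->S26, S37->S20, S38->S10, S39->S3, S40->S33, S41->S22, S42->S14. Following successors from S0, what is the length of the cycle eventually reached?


Trace from S0 until a state repeats:
  S0 -> S26 -> S18 -> S36 -> S26
S26 first seen at step 1, revisited at step 4.
Cycle length = 4 - 1 = 3

3


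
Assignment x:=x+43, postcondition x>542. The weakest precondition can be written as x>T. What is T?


Formula: wp(x:=E, P) = P[E/x] (substitute E for x in postcondition)
Step 1: Postcondition: x>542
Step 2: Substitute x+43 for x: x+43>542
Step 3: Solve for x: x > 542-43 = 499

499


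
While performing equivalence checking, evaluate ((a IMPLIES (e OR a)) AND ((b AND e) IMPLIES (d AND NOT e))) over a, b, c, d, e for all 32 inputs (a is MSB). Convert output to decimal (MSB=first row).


Formula: ((a IMPLIES (e OR a)) AND ((b AND e) IMPLIES (d AND NOT e))) over a, b, c, d, e (32 rows)
Evaluate each row (bits = a,b,c,d,e, MSB first):
  row 0 [00000]: ((0 IMPLIES (0 OR 0)) AND ((0 AND 0) IMPLIES (0 AND NOT 0))) -> 1
  row 1 [00001]: ((0 IMPLIES (1 OR 0)) AND ((0 AND 1) IMPLIES (0 AND NOT 1))) -> 1
  row 2 [00010]: ((0 IMPLIES (0 OR 0)) AND ((0 AND 0) IMPLIES (1 AND NOT 0))) -> 1
  row 3 [00011]: ((0 IMPLIES (1 OR 0)) AND ((0 AND 1) IMPLIES (1 AND NOT 1))) -> 1
  row 4 [00100]: ((0 IMPLIES (0 OR 0)) AND ((0 AND 0) IMPLIES (0 AND NOT 0))) -> 1
  row 5 [00101]: ((0 IMPLIES (1 OR 0)) AND ((0 AND 1) IMPLIES (0 AND NOT 1))) -> 1
  row 6 [00110]: ((0 IMPLIES (0 OR 0)) AND ((0 AND 0) IMPLIES (1 AND NOT 0))) -> 1
  row 7 [00111]: ((0 IMPLIES (1 OR 0)) AND ((0 AND 1) IMPLIES (1 AND NOT 1))) -> 1
  row 8 [01000]: ((0 IMPLIES (0 OR 0)) AND ((1 AND 0) IMPLIES (0 AND NOT 0))) -> 1
  row 9 [01001]: ((0 IMPLIES (1 OR 0)) AND ((1 AND 1) IMPLIES (0 AND NOT 1))) -> 0
  row 10 [01010]: ((0 IMPLIES (0 OR 0)) AND ((1 AND 0) IMPLIES (1 AND NOT 0))) -> 1
  row 11 [01011]: ((0 IMPLIES (1 OR 0)) AND ((1 AND 1) IMPLIES (1 AND NOT 1))) -> 0
  row 12 [01100]: ((0 IMPLIES (0 OR 0)) AND ((1 AND 0) IMPLIES (0 AND NOT 0))) -> 1
  row 13 [01101]: ((0 IMPLIES (1 OR 0)) AND ((1 AND 1) IMPLIES (0 AND NOT 1))) -> 0
  row 14 [01110]: ((0 IMPLIES (0 OR 0)) AND ((1 AND 0) IMPLIES (1 AND NOT 0))) -> 1
  row 15 [01111]: ((0 IMPLIES (1 OR 0)) AND ((1 AND 1) IMPLIES (1 AND NOT 1))) -> 0
  row 16 [10000]: ((1 IMPLIES (0 OR 1)) AND ((0 AND 0) IMPLIES (0 AND NOT 0))) -> 1
  row 17 [10001]: ((1 IMPLIES (1 OR 1)) AND ((0 AND 1) IMPLIES (0 AND NOT 1))) -> 1
  row 18 [10010]: ((1 IMPLIES (0 OR 1)) AND ((0 AND 0) IMPLIES (1 AND NOT 0))) -> 1
  row 19 [10011]: ((1 IMPLIES (1 OR 1)) AND ((0 AND 1) IMPLIES (1 AND NOT 1))) -> 1
  row 20 [10100]: ((1 IMPLIES (0 OR 1)) AND ((0 AND 0) IMPLIES (0 AND NOT 0))) -> 1
  row 21 [10101]: ((1 IMPLIES (1 OR 1)) AND ((0 AND 1) IMPLIES (0 AND NOT 1))) -> 1
  row 22 [10110]: ((1 IMPLIES (0 OR 1)) AND ((0 AND 0) IMPLIES (1 AND NOT 0))) -> 1
  row 23 [10111]: ((1 IMPLIES (1 OR 1)) AND ((0 AND 1) IMPLIES (1 AND NOT 1))) -> 1
  row 24 [11000]: ((1 IMPLIES (0 OR 1)) AND ((1 AND 0) IMPLIES (0 AND NOT 0))) -> 1
  row 25 [11001]: ((1 IMPLIES (1 OR 1)) AND ((1 AND 1) IMPLIES (0 AND NOT 1))) -> 0
  row 26 [11010]: ((1 IMPLIES (0 OR 1)) AND ((1 AND 0) IMPLIES (1 AND NOT 0))) -> 1
  row 27 [11011]: ((1 IMPLIES (1 OR 1)) AND ((1 AND 1) IMPLIES (1 AND NOT 1))) -> 0
  row 28 [11100]: ((1 IMPLIES (0 OR 1)) AND ((1 AND 0) IMPLIES (0 AND NOT 0))) -> 1
  row 29 [11101]: ((1 IMPLIES (1 OR 1)) AND ((1 AND 1) IMPLIES (0 AND NOT 1))) -> 0
  row 30 [11110]: ((1 IMPLIES (0 OR 1)) AND ((1 AND 0) IMPLIES (1 AND NOT 0))) -> 1
  row 31 [11111]: ((1 IMPLIES (1 OR 1)) AND ((1 AND 1) IMPLIES (1 AND NOT 1))) -> 0
Full result column, 4 rows per line (a,b,c fixed per line; d,e runs 00..11 left to right):
  rows 0-3 [a,b,c=000]: 1111  = hex F
  rows 4-7 [a,b,c=001]: 1111  = hex F
  rows 8-11 [a,b,c=010]: 1010  = hex A
  rows 12-15 [a,b,c=011]: 1010  = hex A
  rows 16-19 [a,b,c=100]: 1111  = hex F
  rows 20-23 [a,b,c=101]: 1111  = hex F
  rows 24-27 [a,b,c=110]: 1010  = hex A
  rows 28-31 [a,b,c=111]: 1010  = hex A
Output column (row 0 .. row 31) = 11111111101010101111111110101010
Output column grouped in 4s = 1111 1111 1010 1010 1111 1111 1010 1010 = 0xFFAAFFAA
Convert to decimal digit by digit (value = value*16 + digit):
  F -> 15
  15*16 + 15 (F) = 255
  255*16 + 10 (A) = 4090
  4090*16 + 10 (A) = 65450
  65450*16 + 15 (F) = 1047215
  1047215*16 + 15 (F) = 16755455
  16755455*16 + 10 (A) = 268087290
  268087290*16 + 10 (A) = 4289396650
Decimal = 4289396650

4289396650
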